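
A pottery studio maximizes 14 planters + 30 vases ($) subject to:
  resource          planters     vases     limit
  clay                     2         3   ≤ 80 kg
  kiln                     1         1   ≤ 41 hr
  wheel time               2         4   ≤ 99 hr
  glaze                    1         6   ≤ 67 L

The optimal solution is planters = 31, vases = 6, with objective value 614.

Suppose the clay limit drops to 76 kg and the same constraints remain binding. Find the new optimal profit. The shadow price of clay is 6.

590

Δb = -4, so new z* = 614 + (6)·(-4) = 614 − 24 = 590.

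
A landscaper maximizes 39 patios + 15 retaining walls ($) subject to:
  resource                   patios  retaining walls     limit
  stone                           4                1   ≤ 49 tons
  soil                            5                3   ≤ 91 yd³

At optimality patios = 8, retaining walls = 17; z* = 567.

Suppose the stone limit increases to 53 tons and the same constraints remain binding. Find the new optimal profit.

Both stone and soil are binding at x*.
Dual feasibility on the basic columns requires 4·y_stone + 5·y_soil = 39, 1·y_stone + 3·y_soil = 15.
→ y_stone = 6 and y_soil = 3.
Δz = y_stone·Δb = 6 × (4) = 24, so new z* = 567 + 24 = 591.

591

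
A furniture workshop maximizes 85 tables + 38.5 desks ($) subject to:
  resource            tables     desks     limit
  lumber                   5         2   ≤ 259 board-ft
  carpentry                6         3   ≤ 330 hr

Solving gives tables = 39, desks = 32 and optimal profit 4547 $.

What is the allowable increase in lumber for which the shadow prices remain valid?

Binding constraints: lumber, carpentry. The basis is B = [[5,2],[6,3]] with det 3.
Per unit increase in lumber, x* moves by d = (1, -2).
The basis stays optimal until desks reaches 0; allowable increase = 16 board-ft.

16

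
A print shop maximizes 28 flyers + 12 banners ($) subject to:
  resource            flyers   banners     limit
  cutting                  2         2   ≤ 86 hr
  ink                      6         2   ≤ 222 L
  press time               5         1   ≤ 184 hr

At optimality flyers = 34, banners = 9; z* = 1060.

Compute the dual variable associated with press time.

Check each constraint at x*: cutting 86/86 (tight); ink 222/222 (tight); press time 179/184 (slack 5).
Slack constraints have shadow price 0 (complementary slackness).
Dual feasibility on the basic columns requires 2·y_cutting + 6·y_ink = 28, 2·y_cutting + 2·y_ink = 12.
Solving: y_cutting = 2, y_ink = 4.
Shadow price of press time = 0.

0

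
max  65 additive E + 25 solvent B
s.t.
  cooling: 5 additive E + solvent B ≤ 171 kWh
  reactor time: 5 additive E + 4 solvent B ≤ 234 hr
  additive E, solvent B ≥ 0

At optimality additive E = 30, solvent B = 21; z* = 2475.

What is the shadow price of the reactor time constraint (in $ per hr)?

4

Check each constraint at x*: cooling 171/171 (tight); reactor time 234/234 (tight).
The binding rows give the dual system: 5·y_cooling + 5·y_reactor time = 65 and 1·y_cooling + 4·y_reactor time = 25.
This yields shadow prices y_cooling = 9, y_reactor time = 4.
Shadow price of reactor time = 4.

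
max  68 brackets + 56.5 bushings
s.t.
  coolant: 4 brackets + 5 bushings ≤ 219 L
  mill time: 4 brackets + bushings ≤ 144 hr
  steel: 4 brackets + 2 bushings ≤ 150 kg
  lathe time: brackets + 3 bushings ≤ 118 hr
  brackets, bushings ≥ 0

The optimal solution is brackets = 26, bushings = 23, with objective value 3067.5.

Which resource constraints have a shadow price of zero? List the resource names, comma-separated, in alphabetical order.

coolant: 219/219 (binding)
mill time: 127/144 (slack 17)
steel: 150/150 (binding)
lathe time: 95/118 (slack 23)
By complementary slackness, a constraint with positive slack has shadow price 0 → lathe time, mill time.

lathe time, mill time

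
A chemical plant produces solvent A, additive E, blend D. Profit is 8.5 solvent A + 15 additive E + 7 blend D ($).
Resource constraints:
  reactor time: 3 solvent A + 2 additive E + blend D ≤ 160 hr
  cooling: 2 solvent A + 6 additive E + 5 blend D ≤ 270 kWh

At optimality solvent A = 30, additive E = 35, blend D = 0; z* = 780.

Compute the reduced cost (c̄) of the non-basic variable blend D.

-4.5

Check each constraint at x*: reactor time 160/160 (tight); cooling 270/270 (tight).
Dual feasibility on the basic columns requires 3·y_reactor time + 2·y_cooling = 8.5, 2·y_reactor time + 6·y_cooling = 15.
This yields shadow prices y_reactor time = 1.5, y_cooling = 2.
Reduced cost of blend D: c₃ − yᵀa₃ = 7 − (1.5·1 + 2·5) = 7 − 11.5 = -4.5.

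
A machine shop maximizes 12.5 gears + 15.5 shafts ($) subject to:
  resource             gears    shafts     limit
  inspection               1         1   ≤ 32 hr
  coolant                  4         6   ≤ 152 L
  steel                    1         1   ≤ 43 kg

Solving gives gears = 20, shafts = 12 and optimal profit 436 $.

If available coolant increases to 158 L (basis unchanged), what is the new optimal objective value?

At the optimum: inspection uses 32 of 32 (binding); coolant uses 152 of 152 (binding); steel uses 32 of 43 (slack = 11).
By complementary slackness, y = 0 for the non-binding constraint.
The binding rows give the dual system: 1·y_inspection + 4·y_coolant = 12.5 and 1·y_inspection + 6·y_coolant = 15.5.
→ y_inspection = 6.5 and y_coolant = 1.5.
Δz = y_coolant·Δb = 1.5 × (6) = 9, so new z* = 436 + 9 = 445.

445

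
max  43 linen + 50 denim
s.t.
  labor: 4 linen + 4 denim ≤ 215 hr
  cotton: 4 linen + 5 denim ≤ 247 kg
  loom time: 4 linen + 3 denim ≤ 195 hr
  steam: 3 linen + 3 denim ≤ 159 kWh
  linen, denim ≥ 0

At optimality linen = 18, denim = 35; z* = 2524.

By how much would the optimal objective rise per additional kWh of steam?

Binding: cotton and steam. Non-binding: labor (3 unused), loom time (18 unused).
By complementary slackness, y = 0 for the non-binding constraints.
Dual feasibility on the basic columns requires 4·y_cotton + 3·y_steam = 43, 5·y_cotton + 3·y_steam = 50.
→ y_cotton = 7 and y_steam = 5.
Shadow price of steam = 5.

5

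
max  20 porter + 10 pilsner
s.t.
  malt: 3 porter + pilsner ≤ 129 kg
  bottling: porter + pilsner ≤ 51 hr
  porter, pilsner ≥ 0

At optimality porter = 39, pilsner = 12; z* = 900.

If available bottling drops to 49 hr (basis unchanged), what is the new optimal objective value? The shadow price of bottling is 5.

Δb = -2, so new z* = 900 + (5)·(-2) = 900 − 10 = 890.

890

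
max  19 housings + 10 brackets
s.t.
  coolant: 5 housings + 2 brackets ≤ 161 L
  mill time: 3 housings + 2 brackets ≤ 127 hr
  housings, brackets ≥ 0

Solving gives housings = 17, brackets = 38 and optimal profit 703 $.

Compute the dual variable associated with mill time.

Check each constraint at x*: coolant 161/161 (tight); mill time 127/127 (tight).
The binding rows give the dual system: 5·y_coolant + 3·y_mill time = 19 and 2·y_coolant + 2·y_mill time = 10.
This yields shadow prices y_coolant = 2, y_mill time = 3.
Shadow price of mill time = 3.

3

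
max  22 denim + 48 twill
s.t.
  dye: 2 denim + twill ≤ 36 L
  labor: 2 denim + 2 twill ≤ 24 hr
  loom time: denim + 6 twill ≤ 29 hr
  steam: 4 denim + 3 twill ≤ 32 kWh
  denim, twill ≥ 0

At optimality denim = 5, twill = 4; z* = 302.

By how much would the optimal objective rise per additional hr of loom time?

6

At the optimum: dye uses 14 of 36 (slack = 22); labor uses 18 of 24 (slack = 6); loom time uses 29 of 29 (binding); steam uses 32 of 32 (binding).
By complementary slackness, y = 0 for the non-binding constraints.
From A_Bᵀ y = c: 1·y_loom time + 4·y_steam = 22; 6·y_loom time + 3·y_steam = 48.
Solving: y_loom time = 6, y_steam = 4.
Shadow price of loom time = 6.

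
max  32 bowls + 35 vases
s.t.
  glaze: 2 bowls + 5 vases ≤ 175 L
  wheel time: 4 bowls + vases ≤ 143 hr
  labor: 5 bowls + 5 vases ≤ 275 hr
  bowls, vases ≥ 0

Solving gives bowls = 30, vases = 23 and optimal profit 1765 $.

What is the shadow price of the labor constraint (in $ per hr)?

At the optimum: glaze uses 175 of 175 (binding); wheel time uses 143 of 143 (binding); labor uses 265 of 275 (slack = 10).
Slack constraints have shadow price 0 (complementary slackness).
Dual feasibility on the basic columns requires 2·y_glaze + 4·y_wheel time = 32, 5·y_glaze + 1·y_wheel time = 35.
Solving: y_glaze = 6, y_wheel time = 5.
Shadow price of labor = 0.

0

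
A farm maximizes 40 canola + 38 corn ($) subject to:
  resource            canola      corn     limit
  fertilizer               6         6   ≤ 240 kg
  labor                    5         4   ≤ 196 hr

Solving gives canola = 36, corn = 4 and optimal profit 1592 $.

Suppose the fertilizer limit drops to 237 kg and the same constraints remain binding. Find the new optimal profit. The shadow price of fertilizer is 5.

Δb = -3, so new z* = 1592 + (5)·(-3) = 1592 − 15 = 1577.

1577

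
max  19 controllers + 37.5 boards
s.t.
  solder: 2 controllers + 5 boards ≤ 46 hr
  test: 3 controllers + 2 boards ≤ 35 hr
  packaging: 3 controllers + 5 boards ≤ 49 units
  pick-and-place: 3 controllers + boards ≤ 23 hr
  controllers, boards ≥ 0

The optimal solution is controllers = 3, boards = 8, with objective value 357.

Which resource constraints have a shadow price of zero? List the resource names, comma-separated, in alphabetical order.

solder: 46/46 (binding)
test: 25/35 (slack 10)
packaging: 49/49 (binding)
pick-and-place: 17/23 (slack 6)
By complementary slackness, a constraint with positive slack has shadow price 0 → pick-and-place, test.

pick-and-place, test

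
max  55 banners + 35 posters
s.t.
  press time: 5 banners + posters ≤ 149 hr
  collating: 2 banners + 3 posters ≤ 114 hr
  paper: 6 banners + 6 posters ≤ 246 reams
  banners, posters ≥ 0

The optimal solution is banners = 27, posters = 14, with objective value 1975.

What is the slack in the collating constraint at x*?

18

collating used = 2·27 + 3·14 = 96; slack = 114 − 96 = 18.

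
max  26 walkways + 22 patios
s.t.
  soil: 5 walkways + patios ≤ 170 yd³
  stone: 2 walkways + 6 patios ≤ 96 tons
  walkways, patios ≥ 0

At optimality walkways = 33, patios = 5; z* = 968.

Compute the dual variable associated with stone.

Both soil and stone are binding at x*.
From A_Bᵀ y = c: 5·y_soil + 2·y_stone = 26; 1·y_soil + 6·y_stone = 22.
Solving: y_soil = 4, y_stone = 3.
Shadow price of stone = 3.

3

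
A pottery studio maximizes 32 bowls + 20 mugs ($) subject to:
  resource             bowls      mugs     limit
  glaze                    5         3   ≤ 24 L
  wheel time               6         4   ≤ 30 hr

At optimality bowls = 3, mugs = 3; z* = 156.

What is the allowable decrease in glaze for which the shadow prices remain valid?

Binding constraints: glaze, wheel time. The basis is B = [[5,3],[6,4]] with det 2.
Per unit decrease in glaze, x* moves by d = (-2, 3).
The basis stays optimal until bowls reaches 0; allowable decrease = 1.5 L.

1.5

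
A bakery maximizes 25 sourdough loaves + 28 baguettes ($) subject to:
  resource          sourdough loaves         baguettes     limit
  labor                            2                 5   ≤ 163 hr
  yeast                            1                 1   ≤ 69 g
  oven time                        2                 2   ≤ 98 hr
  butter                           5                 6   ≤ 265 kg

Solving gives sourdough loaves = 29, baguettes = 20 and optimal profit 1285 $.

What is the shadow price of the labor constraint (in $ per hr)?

0

At the optimum: labor uses 158 of 163 (slack = 5); yeast uses 49 of 69 (slack = 20); oven time uses 98 of 98 (binding); butter uses 265 of 265 (binding).
Since labor, yeast are not tight, their duals are 0.
Dual feasibility on the basic columns requires 2·y_oven time + 5·y_butter = 25, 2·y_oven time + 6·y_butter = 28.
→ y_oven time = 5 and y_butter = 3.
Shadow price of labor = 0.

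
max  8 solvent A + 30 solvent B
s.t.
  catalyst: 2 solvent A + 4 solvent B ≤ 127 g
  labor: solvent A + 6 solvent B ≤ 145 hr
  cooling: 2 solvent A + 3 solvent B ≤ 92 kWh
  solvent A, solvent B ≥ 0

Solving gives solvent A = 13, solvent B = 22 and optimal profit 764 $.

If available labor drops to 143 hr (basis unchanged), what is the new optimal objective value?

Check each constraint at x*: catalyst 114/127 (slack 13); labor 145/145 (tight); cooling 92/92 (tight).
Since catalyst is not tight, its dual is 0.
Dual feasibility on the basic columns requires 1·y_labor + 2·y_cooling = 8, 6·y_labor + 3·y_cooling = 30.
This yields shadow prices y_labor = 4, y_cooling = 2.
Δz = y_labor·Δb = 4 × (-2) = -8, so new z* = 764 − 8 = 756.

756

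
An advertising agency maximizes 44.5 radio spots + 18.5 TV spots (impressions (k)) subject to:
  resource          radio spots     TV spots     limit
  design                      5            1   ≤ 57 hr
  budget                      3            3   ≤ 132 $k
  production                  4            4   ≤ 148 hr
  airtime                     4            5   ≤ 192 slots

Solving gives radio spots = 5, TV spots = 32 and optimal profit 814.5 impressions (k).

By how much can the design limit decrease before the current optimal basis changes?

20

Binding constraints: design, production. The basis is B = [[5,1],[4,4]] with det 16.
Per unit decrease in design, x* moves by d = (-0.25, 0.25).
The basis stays optimal until radio spots reaches 0; allowable decrease = 20 hr.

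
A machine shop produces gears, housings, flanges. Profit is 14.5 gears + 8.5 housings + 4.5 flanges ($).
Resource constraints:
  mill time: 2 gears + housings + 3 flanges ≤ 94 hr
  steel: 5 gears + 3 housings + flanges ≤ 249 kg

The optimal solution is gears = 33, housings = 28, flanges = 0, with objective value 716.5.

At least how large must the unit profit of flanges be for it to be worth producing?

5.5

At the optimum: mill time uses 94 of 94 (binding); steel uses 249 of 249 (binding).
The binding rows give the dual system: 2·y_mill time + 5·y_steel = 14.5 and 1·y_mill time + 3·y_steel = 8.5.
Solving: y_mill time = 1, y_steel = 2.5.
flanges enters the basis when its profit ≥ yᵀa₃ = 1·3 + 2.5·1 = 5.5.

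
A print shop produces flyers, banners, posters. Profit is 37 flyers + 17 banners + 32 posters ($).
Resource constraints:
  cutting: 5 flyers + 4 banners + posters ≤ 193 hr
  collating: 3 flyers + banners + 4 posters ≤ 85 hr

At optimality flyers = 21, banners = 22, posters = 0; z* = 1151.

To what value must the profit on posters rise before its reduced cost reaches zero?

38

Check each constraint at x*: cutting 193/193 (tight); collating 85/85 (tight).
Dual feasibility on the basic columns requires 5·y_cutting + 3·y_collating = 37, 4·y_cutting + 1·y_collating = 17.
→ y_cutting = 2 and y_collating = 9.
posters enters the basis when its profit ≥ yᵀa₃ = 2·1 + 9·4 = 38.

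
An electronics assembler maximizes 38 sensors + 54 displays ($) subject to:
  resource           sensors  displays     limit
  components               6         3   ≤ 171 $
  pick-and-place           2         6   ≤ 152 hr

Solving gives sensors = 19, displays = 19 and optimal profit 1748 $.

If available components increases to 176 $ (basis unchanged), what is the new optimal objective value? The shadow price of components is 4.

1768

Δb = 5, so new z* = 1748 + (4)·(5) = 1748 + 20 = 1768.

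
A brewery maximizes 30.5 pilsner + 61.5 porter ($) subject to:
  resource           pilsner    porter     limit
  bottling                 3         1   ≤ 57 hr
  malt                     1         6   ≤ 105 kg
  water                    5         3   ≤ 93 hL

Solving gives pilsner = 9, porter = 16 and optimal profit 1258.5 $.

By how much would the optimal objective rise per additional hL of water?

4.5

Check each constraint at x*: bottling 43/57 (slack 14); malt 105/105 (tight); water 93/93 (tight).
By complementary slackness, y = 0 for the non-binding constraint.
Dual feasibility on the basic columns requires 1·y_malt + 5·y_water = 30.5, 6·y_malt + 3·y_water = 61.5.
→ y_malt = 8 and y_water = 4.5.
Shadow price of water = 4.5.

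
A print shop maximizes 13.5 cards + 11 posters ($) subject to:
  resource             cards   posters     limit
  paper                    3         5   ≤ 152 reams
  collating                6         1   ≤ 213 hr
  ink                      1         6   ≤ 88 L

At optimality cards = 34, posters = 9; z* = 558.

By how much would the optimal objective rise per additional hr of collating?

2

Binding: collating and ink. Non-binding: paper (5 unused).
By complementary slackness, y = 0 for the non-binding constraint.
The binding rows give the dual system: 6·y_collating + 1·y_ink = 13.5 and 1·y_collating + 6·y_ink = 11.
→ y_collating = 2 and y_ink = 1.5.
Shadow price of collating = 2.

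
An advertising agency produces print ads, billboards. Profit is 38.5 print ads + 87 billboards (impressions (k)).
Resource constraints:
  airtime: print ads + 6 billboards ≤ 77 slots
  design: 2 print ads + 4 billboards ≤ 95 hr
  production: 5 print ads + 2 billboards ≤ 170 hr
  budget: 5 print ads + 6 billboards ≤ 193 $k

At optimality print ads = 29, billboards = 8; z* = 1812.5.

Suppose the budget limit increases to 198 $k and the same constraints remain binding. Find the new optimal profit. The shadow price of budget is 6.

Δb = 5, so new z* = 1812.5 + (6)·(5) = 1812.5 + 30 = 1842.5.

1842.5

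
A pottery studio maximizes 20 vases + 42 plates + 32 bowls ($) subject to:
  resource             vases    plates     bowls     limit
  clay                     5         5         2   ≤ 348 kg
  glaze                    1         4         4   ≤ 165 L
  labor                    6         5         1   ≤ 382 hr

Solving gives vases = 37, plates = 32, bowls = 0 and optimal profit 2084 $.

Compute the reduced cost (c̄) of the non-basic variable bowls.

-2

Check each constraint at x*: clay 345/348 (slack 3); glaze 165/165 (tight); labor 382/382 (tight).
Since clay is not tight, its dual is 0.
From A_Bᵀ y = c: 1·y_glaze + 6·y_labor = 20; 4·y_glaze + 5·y_labor = 42.
Solving: y_glaze = 8, y_labor = 2.
Reduced cost of bowls: c₃ − yᵀa₃ = 32 − (8·4 + 2·1) = 32 − 34 = -2.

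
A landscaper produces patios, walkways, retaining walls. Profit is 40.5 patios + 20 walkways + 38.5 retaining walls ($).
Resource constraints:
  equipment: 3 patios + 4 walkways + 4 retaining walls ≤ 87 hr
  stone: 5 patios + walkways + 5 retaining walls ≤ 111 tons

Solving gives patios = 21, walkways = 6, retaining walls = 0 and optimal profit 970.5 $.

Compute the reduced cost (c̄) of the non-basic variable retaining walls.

-5.5

Both equipment and stone are binding at x*.
Dual feasibility on the basic columns requires 3·y_equipment + 5·y_stone = 40.5, 4·y_equipment + 1·y_stone = 20.
Solving: y_equipment = 3.5, y_stone = 6.
Reduced cost of retaining walls: c₃ − yᵀa₃ = 38.5 − (3.5·4 + 6·5) = 38.5 − 44 = -5.5.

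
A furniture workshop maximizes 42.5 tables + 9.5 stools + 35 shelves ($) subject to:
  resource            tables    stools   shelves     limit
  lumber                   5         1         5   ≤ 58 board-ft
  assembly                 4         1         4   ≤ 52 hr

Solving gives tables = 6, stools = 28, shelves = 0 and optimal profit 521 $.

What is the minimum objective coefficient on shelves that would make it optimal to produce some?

Both lumber and assembly are binding at x*.
Dual feasibility on the basic columns requires 5·y_lumber + 4·y_assembly = 42.5, 1·y_lumber + 1·y_assembly = 9.5.
Solving: y_lumber = 4.5, y_assembly = 5.
shelves enters the basis when its profit ≥ yᵀa₃ = 4.5·5 + 5·4 = 42.5.

42.5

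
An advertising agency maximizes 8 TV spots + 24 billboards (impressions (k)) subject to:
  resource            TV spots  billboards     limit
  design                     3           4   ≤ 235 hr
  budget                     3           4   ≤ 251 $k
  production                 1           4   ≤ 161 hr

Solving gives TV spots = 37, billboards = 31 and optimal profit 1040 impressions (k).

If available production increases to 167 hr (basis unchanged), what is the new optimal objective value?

At the optimum: design uses 235 of 235 (binding); budget uses 235 of 251 (slack = 16); production uses 161 of 161 (binding).
Since budget is not tight, its dual is 0.
Dual feasibility on the basic columns requires 3·y_design + 1·y_production = 8, 4·y_design + 4·y_production = 24.
This yields shadow prices y_design = 1, y_production = 5.
Δz = y_production·Δb = 5 × (6) = 30, so new z* = 1040 + 30 = 1070.

1070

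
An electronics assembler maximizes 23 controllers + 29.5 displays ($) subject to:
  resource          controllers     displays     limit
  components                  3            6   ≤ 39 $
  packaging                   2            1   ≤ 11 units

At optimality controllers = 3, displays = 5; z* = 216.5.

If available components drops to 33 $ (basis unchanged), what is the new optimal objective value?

At the optimum: components uses 39 of 39 (binding); packaging uses 11 of 11 (binding).
From A_Bᵀ y = c: 3·y_components + 2·y_packaging = 23; 6·y_components + 1·y_packaging = 29.5.
This yields shadow prices y_components = 4, y_packaging = 5.5.
Δz = y_components·Δb = 4 × (-6) = -24, so new z* = 216.5 − 24 = 192.5.

192.5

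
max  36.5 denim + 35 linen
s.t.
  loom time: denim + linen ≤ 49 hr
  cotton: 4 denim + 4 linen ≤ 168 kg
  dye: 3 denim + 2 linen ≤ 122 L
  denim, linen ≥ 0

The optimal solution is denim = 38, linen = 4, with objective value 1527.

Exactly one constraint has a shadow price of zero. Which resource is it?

loom time: 42/49 (slack 7)
cotton: 168/168 (binding)
dye: 122/122 (binding)
By complementary slackness, a constraint with positive slack has shadow price 0 → loom time.

loom time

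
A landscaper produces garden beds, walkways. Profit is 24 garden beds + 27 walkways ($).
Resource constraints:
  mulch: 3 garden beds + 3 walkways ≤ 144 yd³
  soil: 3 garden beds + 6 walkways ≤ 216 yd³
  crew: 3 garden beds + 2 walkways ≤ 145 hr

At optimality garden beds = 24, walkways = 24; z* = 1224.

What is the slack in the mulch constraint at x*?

mulch used = 3·24 + 3·24 = 144; slack = 144 − 144 = 0.

0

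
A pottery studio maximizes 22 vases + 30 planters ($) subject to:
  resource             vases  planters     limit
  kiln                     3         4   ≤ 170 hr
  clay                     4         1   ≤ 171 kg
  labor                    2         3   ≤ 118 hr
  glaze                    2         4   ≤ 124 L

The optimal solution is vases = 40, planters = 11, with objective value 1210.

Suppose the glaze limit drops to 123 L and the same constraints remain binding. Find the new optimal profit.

1203

At the optimum: kiln uses 164 of 170 (slack = 6); clay uses 171 of 171 (binding); labor uses 113 of 118 (slack = 5); glaze uses 124 of 124 (binding).
Since kiln, labor are not tight, their duals are 0.
The binding rows give the dual system: 4·y_clay + 2·y_glaze = 22 and 1·y_clay + 4·y_glaze = 30.
This yields shadow prices y_clay = 2, y_glaze = 7.
Δz = y_glaze·Δb = 7 × (-1) = -7, so new z* = 1210 − 7 = 1203.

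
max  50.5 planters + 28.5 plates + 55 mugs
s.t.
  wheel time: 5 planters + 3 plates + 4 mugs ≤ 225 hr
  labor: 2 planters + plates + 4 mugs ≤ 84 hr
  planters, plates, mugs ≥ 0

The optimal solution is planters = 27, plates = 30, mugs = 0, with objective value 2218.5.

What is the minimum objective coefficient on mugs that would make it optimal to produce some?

62

Check each constraint at x*: wheel time 225/225 (tight); labor 84/84 (tight).
Dual feasibility on the basic columns requires 5·y_wheel time + 2·y_labor = 50.5, 3·y_wheel time + 1·y_labor = 28.5.
→ y_wheel time = 6.5 and y_labor = 9.
mugs enters the basis when its profit ≥ yᵀa₃ = 6.5·4 + 9·4 = 62.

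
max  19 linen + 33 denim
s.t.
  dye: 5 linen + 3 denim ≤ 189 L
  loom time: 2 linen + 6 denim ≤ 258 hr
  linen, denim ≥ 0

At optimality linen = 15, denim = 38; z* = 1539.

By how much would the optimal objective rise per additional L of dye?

Check each constraint at x*: dye 189/189 (tight); loom time 258/258 (tight).
The binding rows give the dual system: 5·y_dye + 2·y_loom time = 19 and 3·y_dye + 6·y_loom time = 33.
This yields shadow prices y_dye = 2, y_loom time = 4.5.
Shadow price of dye = 2.

2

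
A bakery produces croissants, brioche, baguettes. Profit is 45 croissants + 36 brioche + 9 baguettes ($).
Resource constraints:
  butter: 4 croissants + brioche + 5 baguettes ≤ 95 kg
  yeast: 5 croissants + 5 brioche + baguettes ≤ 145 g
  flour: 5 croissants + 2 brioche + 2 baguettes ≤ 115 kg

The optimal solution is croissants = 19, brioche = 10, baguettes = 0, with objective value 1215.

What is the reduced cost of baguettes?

Check each constraint at x*: butter 86/95 (slack 9); yeast 145/145 (tight); flour 115/115 (tight).
Since butter is not tight, its dual is 0.
Dual feasibility on the basic columns requires 5·y_yeast + 5·y_flour = 45, 5·y_yeast + 2·y_flour = 36.
→ y_yeast = 6 and y_flour = 3.
Reduced cost of baguettes: c₃ − yᵀa₃ = 9 − (6·1 + 3·2) = 9 − 12 = -3.

-3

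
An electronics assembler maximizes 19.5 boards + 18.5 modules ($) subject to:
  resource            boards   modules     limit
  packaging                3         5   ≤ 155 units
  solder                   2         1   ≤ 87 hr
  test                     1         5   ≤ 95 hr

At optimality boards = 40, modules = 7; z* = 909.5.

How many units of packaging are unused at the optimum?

0

packaging used = 3·40 + 5·7 = 155; slack = 155 − 155 = 0.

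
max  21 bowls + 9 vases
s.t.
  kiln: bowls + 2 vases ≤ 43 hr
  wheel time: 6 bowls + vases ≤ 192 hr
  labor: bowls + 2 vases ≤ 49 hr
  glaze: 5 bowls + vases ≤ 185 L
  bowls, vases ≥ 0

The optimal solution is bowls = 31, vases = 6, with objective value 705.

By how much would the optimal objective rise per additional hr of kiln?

Binding: kiln and wheel time. Non-binding: labor (6 unused), glaze (24 unused).
Slack constraints have shadow price 0 (complementary slackness).
The binding rows give the dual system: 1·y_kiln + 6·y_wheel time = 21 and 2·y_kiln + 1·y_wheel time = 9.
This yields shadow prices y_kiln = 3, y_wheel time = 3.
Shadow price of kiln = 3.

3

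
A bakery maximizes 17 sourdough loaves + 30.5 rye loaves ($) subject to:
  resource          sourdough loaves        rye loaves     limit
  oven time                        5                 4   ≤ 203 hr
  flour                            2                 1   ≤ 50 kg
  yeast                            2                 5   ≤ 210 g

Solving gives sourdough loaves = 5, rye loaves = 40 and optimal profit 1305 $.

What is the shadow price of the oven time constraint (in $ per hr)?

0

Check each constraint at x*: oven time 185/203 (slack 18); flour 50/50 (tight); yeast 210/210 (tight).
By complementary slackness, y = 0 for the non-binding constraint.
Dual feasibility on the basic columns requires 2·y_flour + 2·y_yeast = 17, 1·y_flour + 5·y_yeast = 30.5.
Solving: y_flour = 3, y_yeast = 5.5.
Shadow price of oven time = 0.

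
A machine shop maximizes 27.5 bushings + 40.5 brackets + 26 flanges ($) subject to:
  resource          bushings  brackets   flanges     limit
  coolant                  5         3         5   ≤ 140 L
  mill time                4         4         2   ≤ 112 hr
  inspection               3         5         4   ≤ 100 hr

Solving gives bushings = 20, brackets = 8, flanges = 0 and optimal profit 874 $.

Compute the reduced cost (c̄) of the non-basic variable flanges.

-4

Check each constraint at x*: coolant 124/140 (slack 16); mill time 112/112 (tight); inspection 100/100 (tight).
By complementary slackness, y = 0 for the non-binding constraint.
The binding rows give the dual system: 4·y_mill time + 3·y_inspection = 27.5 and 4·y_mill time + 5·y_inspection = 40.5.
→ y_mill time = 2 and y_inspection = 6.5.
Reduced cost of flanges: c₃ − yᵀa₃ = 26 − (2·2 + 6.5·4) = 26 − 30 = -4.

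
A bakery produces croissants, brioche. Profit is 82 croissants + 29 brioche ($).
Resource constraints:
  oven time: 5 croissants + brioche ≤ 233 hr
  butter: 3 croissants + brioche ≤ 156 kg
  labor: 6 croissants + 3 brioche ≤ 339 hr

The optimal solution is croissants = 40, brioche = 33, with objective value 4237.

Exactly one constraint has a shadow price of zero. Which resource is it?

oven time: 233/233 (binding)
butter: 153/156 (slack 3)
labor: 339/339 (binding)
By complementary slackness, a constraint with positive slack has shadow price 0 → butter.

butter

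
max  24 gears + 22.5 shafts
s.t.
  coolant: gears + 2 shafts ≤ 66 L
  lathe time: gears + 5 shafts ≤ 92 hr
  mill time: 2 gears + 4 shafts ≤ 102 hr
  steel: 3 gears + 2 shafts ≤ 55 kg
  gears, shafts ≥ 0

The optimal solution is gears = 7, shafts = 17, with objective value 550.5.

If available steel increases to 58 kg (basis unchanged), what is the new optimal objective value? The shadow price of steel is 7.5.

Δb = 3, so new z* = 550.5 + (7.5)·(3) = 550.5 + 22.5 = 573.

573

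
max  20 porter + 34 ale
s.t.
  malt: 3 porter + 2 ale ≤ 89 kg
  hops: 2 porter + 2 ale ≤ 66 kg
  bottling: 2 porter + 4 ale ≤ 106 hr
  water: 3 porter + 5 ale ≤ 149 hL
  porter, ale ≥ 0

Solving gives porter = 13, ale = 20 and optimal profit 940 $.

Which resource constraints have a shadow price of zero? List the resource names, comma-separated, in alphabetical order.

malt, water

malt: 79/89 (slack 10)
hops: 66/66 (binding)
bottling: 106/106 (binding)
water: 139/149 (slack 10)
By complementary slackness, a constraint with positive slack has shadow price 0 → malt, water.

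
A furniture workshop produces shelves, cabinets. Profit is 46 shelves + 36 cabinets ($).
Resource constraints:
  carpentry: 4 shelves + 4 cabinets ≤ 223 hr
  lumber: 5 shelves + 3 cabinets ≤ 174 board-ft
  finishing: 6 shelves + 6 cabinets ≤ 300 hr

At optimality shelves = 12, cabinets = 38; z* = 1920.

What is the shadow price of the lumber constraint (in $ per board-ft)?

Check each constraint at x*: carpentry 200/223 (slack 23); lumber 174/174 (tight); finishing 300/300 (tight).
Slack constraints have shadow price 0 (complementary slackness).
Dual feasibility on the basic columns requires 5·y_lumber + 6·y_finishing = 46, 3·y_lumber + 6·y_finishing = 36.
This yields shadow prices y_lumber = 5, y_finishing = 3.5.
Shadow price of lumber = 5.

5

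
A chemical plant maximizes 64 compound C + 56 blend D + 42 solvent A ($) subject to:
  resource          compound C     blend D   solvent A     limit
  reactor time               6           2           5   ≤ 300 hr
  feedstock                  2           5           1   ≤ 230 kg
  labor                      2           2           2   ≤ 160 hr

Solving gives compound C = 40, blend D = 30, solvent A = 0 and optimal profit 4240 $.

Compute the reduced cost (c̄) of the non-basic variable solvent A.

At the optimum: reactor time uses 300 of 300 (binding); feedstock uses 230 of 230 (binding); labor uses 140 of 160 (slack = 20).
Slack constraints have shadow price 0 (complementary slackness).
The binding rows give the dual system: 6·y_reactor time + 2·y_feedstock = 64 and 2·y_reactor time + 5·y_feedstock = 56.
Solving: y_reactor time = 8, y_feedstock = 8.
Reduced cost of solvent A: c₃ − yᵀa₃ = 42 − (8·5 + 8·1) = 42 − 48 = -6.

-6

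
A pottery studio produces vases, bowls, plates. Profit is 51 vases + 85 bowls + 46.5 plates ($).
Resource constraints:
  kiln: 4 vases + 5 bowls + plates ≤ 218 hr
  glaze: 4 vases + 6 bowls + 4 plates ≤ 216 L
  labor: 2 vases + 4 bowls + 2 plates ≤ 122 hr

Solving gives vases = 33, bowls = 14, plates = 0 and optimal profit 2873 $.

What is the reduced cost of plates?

At the optimum: kiln uses 202 of 218 (slack = 16); glaze uses 216 of 216 (binding); labor uses 122 of 122 (binding).
Slack constraints have shadow price 0 (complementary slackness).
Dual feasibility on the basic columns requires 4·y_glaze + 2·y_labor = 51, 6·y_glaze + 4·y_labor = 85.
Solving: y_glaze = 8.5, y_labor = 8.5.
Reduced cost of plates: c₃ − yᵀa₃ = 46.5 − (8.5·4 + 8.5·2) = 46.5 − 51 = -4.5.

-4.5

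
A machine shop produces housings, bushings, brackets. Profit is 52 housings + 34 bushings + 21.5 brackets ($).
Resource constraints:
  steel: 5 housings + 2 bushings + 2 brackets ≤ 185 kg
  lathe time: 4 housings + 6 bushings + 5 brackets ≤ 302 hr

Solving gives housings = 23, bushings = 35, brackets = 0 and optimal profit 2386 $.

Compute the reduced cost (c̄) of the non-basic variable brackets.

At the optimum: steel uses 185 of 185 (binding); lathe time uses 302 of 302 (binding).
The binding rows give the dual system: 5·y_steel + 4·y_lathe time = 52 and 2·y_steel + 6·y_lathe time = 34.
Solving: y_steel = 8, y_lathe time = 3.
Reduced cost of brackets: c₃ − yᵀa₃ = 21.5 − (8·2 + 3·5) = 21.5 − 31 = -9.5.

-9.5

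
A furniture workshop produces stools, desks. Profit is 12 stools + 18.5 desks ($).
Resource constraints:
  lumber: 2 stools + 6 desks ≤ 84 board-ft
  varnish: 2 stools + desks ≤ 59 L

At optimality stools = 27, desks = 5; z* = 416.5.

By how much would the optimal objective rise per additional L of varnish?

3.5

Both lumber and varnish are binding at x*.
Dual feasibility on the basic columns requires 2·y_lumber + 2·y_varnish = 12, 6·y_lumber + 1·y_varnish = 18.5.
→ y_lumber = 2.5 and y_varnish = 3.5.
Shadow price of varnish = 3.5.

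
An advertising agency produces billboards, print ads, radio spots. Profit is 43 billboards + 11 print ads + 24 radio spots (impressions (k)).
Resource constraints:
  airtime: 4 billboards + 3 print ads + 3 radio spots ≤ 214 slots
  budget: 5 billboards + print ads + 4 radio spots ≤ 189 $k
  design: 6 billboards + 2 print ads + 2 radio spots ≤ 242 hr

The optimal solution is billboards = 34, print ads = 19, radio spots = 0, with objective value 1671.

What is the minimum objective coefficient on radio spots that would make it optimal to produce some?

26

At the optimum: airtime uses 193 of 214 (slack = 21); budget uses 189 of 189 (binding); design uses 242 of 242 (binding).
Slack constraints have shadow price 0 (complementary slackness).
Dual feasibility on the basic columns requires 5·y_budget + 6·y_design = 43, 1·y_budget + 2·y_design = 11.
Solving: y_budget = 5, y_design = 3.
radio spots enters the basis when its profit ≥ yᵀa₃ = 5·4 + 3·2 = 26.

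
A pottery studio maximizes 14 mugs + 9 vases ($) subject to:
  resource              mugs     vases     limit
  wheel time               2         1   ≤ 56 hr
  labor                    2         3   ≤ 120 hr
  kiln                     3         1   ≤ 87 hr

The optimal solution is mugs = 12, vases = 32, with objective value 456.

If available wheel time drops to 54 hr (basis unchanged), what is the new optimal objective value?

Binding: wheel time and labor. Non-binding: kiln (19 unused).
Since kiln is not tight, its dual is 0.
Dual feasibility on the basic columns requires 2·y_wheel time + 2·y_labor = 14, 1·y_wheel time + 3·y_labor = 9.
This yields shadow prices y_wheel time = 6, y_labor = 1.
Δz = y_wheel time·Δb = 6 × (-2) = -12, so new z* = 456 − 12 = 444.

444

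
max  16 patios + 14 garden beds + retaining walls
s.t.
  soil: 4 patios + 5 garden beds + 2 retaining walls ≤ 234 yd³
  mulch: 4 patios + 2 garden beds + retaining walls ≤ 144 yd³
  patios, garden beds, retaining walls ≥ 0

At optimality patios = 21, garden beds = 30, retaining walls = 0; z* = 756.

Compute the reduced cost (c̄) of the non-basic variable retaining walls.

-5

At the optimum: soil uses 234 of 234 (binding); mulch uses 144 of 144 (binding).
Dual feasibility on the basic columns requires 4·y_soil + 4·y_mulch = 16, 5·y_soil + 2·y_mulch = 14.
→ y_soil = 2 and y_mulch = 2.
Reduced cost of retaining walls: c₃ − yᵀa₃ = 1 − (2·2 + 2·1) = 1 − 6 = -5.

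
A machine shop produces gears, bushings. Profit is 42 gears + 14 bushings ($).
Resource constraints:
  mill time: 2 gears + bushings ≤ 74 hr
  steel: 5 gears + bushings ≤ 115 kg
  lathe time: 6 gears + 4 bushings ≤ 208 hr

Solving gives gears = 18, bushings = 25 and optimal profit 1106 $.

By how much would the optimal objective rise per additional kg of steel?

6

Check each constraint at x*: mill time 61/74 (slack 13); steel 115/115 (tight); lathe time 208/208 (tight).
By complementary slackness, y = 0 for the non-binding constraint.
Dual feasibility on the basic columns requires 5·y_steel + 6·y_lathe time = 42, 1·y_steel + 4·y_lathe time = 14.
→ y_steel = 6 and y_lathe time = 2.
Shadow price of steel = 6.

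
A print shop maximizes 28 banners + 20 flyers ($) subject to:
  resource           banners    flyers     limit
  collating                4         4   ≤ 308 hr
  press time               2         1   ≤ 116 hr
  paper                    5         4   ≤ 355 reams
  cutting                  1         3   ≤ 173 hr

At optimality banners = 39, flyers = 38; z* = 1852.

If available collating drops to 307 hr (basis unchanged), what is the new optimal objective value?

Check each constraint at x*: collating 308/308 (tight); press time 116/116 (tight); paper 347/355 (slack 8); cutting 153/173 (slack 20).
By complementary slackness, y = 0 for the non-binding constraints.
From A_Bᵀ y = c: 4·y_collating + 2·y_press time = 28; 4·y_collating + 1·y_press time = 20.
This yields shadow prices y_collating = 3, y_press time = 8.
Δz = y_collating·Δb = 3 × (-1) = -3, so new z* = 1852 − 3 = 1849.

1849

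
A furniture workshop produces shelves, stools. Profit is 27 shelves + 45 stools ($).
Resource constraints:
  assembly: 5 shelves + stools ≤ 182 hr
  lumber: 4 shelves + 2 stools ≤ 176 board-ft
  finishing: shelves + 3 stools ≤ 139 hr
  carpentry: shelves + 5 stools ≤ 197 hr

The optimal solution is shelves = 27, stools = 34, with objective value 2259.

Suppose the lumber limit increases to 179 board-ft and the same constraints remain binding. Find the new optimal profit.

Check each constraint at x*: assembly 169/182 (slack 13); lumber 176/176 (tight); finishing 129/139 (slack 10); carpentry 197/197 (tight).
By complementary slackness, y = 0 for the non-binding constraints.
From A_Bᵀ y = c: 4·y_lumber + 1·y_carpentry = 27; 2·y_lumber + 5·y_carpentry = 45.
→ y_lumber = 5 and y_carpentry = 7.
Δz = y_lumber·Δb = 5 × (3) = 15, so new z* = 2259 + 15 = 2274.

2274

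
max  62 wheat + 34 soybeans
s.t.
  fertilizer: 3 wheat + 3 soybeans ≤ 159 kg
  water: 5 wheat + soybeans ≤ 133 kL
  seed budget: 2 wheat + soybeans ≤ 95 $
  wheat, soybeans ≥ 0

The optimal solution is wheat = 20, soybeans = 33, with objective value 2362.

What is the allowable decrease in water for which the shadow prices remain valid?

Binding constraints: fertilizer, water. The basis is B = [[3,3],[5,1]] with det -12.
Per unit decrease in water, x* moves by d = (-0.25, 0.25).
The basis stays optimal until wheat reaches 0; allowable decrease = 80 kL.

80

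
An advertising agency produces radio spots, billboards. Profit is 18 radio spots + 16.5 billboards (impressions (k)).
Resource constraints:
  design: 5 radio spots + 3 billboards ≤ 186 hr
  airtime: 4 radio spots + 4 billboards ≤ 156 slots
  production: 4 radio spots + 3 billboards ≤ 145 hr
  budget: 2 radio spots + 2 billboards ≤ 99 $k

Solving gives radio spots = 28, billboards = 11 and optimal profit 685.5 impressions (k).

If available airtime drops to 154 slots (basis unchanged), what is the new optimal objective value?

At the optimum: design uses 173 of 186 (slack = 13); airtime uses 156 of 156 (binding); production uses 145 of 145 (binding); budget uses 78 of 99 (slack = 21).
Slack constraints have shadow price 0 (complementary slackness).
Dual feasibility on the basic columns requires 4·y_airtime + 4·y_production = 18, 4·y_airtime + 3·y_production = 16.5.
Solving: y_airtime = 3, y_production = 1.5.
Δz = y_airtime·Δb = 3 × (-2) = -6, so new z* = 685.5 − 6 = 679.5.

679.5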